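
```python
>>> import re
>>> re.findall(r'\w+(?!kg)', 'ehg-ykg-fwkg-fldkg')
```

['ehg', 'ykg', 'fwkg', 'fldkg']

A negative assertion filters positions out without eating any characters.
`findall` yields the raw match text (4 of them) because the pattern has no groups.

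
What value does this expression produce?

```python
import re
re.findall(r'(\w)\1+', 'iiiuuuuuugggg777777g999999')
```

`\1` has to match the exact text group 1 already captured.
Scanning left to right: at [0:3] match 'iii', group 1 = 'i'; at [3:9] match 'uuuuuu', group 1 = 'u'; at [9:13] match 'gggg', group 1 = 'g'; at [13:19] match '777777', group 1 = '7'; at [20:26] match '999999', group 1 = '9'.
`findall` collects group 1 from each match (5 total).

['i', 'u', 'g', '7', '9']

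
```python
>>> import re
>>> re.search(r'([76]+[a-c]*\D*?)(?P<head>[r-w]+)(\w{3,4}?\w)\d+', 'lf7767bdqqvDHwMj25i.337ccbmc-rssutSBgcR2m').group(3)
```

The pattern matches one or more of one of [76], then zero or more of a character in [a-c], then zero or more of a non-digit (lazy) (captured); then one or more of a character in [r-w] (captured as 'head'); then 3 to 4 of a word character (lazy), then a word character (captured); then one or more of a digit.
`re.search` scans for the first position where the pattern succeeds.
The match spans [2:18] → '7767bdqqvDHwMj25'.
Captured: group 1 = '7767bdqq', group 2 = 'v', group 3 = 'DHwMj'.

'DHwMj'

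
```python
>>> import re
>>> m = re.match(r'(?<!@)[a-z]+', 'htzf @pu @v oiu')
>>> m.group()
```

'htzf'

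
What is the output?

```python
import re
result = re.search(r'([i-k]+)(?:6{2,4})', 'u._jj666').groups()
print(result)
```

This matches one or more of a character in [i-k] (captured); then 2 to 4 of a literal '6' (non-capturing group).
`re.search` tries every starting position until one works.
The match spans [3:8] → 'jj666'.
Captured: group 1 = 'jj'.

('jj',)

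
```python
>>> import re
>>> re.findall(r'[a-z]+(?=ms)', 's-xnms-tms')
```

Lookahead/lookbehind check context without consuming it, so the matched span excludes the asserted characters.
`findall` yields the raw match text (2 of them) because the pattern has no groups.

['xn', 't']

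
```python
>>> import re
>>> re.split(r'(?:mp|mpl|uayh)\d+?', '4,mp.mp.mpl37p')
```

Matches to split on: at [8:12] → 'mpl3'.
Each match becomes a cut point; 2 segments remain.

['4,mp.mp.', '7p']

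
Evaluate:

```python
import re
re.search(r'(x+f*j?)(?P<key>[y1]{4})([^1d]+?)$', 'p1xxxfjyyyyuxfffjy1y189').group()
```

Pattern: one or more of a literal 'x', then zero or more of a literal 'f', then optionally the literal 'j' (captured); then exactly 4 of one of [y1] (captured as 'key'); then one or more of any character except [1d] (lazy) (captured); then anchored at the end.
The match spans [12:23] → 'xfffjy1y189'.

'xfffjy1y189'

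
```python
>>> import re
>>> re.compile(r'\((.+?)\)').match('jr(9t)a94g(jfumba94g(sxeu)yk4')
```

None

`match` is anchored at position 0; if the pattern doesn't fit there, it returns None.
Here the pattern fails at index 0, so the call returns None.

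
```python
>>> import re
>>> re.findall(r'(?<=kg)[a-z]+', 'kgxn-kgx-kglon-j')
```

['xn', 'x', 'lon']

The `(?=…)`/`(?<=…)` assertion just peeks at neighbouring text; it doesn't advance the match position.
Walking the string: at [2:4] → 'xn'; at [7:8] → 'x'; at [11:14] → 'lon'.
Since nothing is captured, `findall` lists the 3 matched substrings directly.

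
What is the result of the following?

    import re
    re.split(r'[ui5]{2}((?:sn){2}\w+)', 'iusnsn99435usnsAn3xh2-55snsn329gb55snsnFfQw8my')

The pattern matches exactly 2 of one of [ui5]; then the literal 'sn' repeated 2 times, then one or more of a word character (captured).
Matches to split on: at [0:21] → 'iusnsn99435usnsAn3xh2'; at [22:46] → '55snsn329gb55snsnFfQw8my'.
With a capturing group present, the delimiter's captured portion is kept in the result list.

['', 'snsn99435usnsAn3xh2', '-', 'snsn329gb55snsnFfQw8my', '']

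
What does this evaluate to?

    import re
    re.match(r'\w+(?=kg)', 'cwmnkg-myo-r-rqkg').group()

'cwmn'

`re.match` won't scan ahead — the pattern has to work from the very first character.
The match spans [0:4] → 'cwmn'.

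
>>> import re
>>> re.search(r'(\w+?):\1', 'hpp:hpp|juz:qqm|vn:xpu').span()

`\1` is not a pattern — it's the concrete string captured by group 1, re-applied verbatim.
`re.search` scans for the first position where the pattern succeeds.
The match spans [0:7] → 'hpp:hpp'.
Captured: group 1 = 'hpp'.

(0, 7)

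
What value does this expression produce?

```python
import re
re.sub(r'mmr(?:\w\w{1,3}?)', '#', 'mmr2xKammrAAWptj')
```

This matches the literal 'm', then the literal 'mr'; then a word character, then 1 to 3 of a word character (lazy) (non-capturing group).
The `?` after the quantifier makes it lazy — it takes as little as possible before letting the rest of the pattern try.
Matches: at [0:5] → 'mmr2x'; at [7:12] → 'mmrAA'.
Each match is replaced by '#'.

'#Ka#Wptj'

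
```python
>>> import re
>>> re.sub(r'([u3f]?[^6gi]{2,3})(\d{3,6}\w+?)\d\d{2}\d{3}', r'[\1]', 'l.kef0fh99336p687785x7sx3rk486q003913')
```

This matches optionally one of [u3f], then 2 to 3 of any character except [6gi] (captured); then 3 to 6 of a digit, then one or more of a word character (lazy) (captured); then a digit, then exactly 2 of a digit; then exactly 3 of a digit.
Matches: at [4:20] → 'f0fh99336p687785'; at [24:37] → '3rk486q003913'.
`\1` in the replacement pulls in group 1's text for each match.

'l.ke[f0fh]x7sx[3rk]'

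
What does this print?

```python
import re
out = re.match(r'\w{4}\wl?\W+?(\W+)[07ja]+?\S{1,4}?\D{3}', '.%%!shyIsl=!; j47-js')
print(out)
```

None

`re.match` won't scan ahead — the pattern has to work from the very first character.
Here the pattern fails at index 0, so the call returns None.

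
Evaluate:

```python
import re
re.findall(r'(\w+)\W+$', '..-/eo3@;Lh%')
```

Pattern: one or more of a word character (captured); then one or more of a non-word character; then anchored at the end.
Walking the string: at [9:12] match 'Lh%', group 1 = 'Lh'.
Because there's exactly one group, `findall` drops the full match and keeps group 1 from the one hit.

['Lh']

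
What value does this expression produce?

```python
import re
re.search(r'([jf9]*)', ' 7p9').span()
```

The pattern matches zero or more of one of [jf9] (captured).
The match spans [0:0] → ''.

(0, 0)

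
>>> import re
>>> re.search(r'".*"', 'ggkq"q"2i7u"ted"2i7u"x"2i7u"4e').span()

(4, 28)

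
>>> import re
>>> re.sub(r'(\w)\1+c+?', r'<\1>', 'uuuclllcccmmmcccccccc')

`\1` is not a pattern — it's the concrete string captured by group 1, re-applied verbatim.
Matches: at [0:4] → 'uuuc'; at [4:8] → 'lllc'; at [10:14] → 'mmmc'; at [14:21] → 'ccccccc'.
Each match is replaced using the text its own group 1 captured.

'<u><l>cc<m><c>'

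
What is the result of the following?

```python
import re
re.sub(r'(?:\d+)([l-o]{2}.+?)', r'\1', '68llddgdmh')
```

'llddgdmh'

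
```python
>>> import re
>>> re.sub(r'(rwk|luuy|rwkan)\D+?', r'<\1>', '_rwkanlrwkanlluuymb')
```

'_<rwk>nl<rwk>nl<luuy>b'

Branches in `(...|...)` are attempted left-to-right; the first branch that allows the whole pattern to succeed is taken.
Each match is replaced using the text its own group 1 captured.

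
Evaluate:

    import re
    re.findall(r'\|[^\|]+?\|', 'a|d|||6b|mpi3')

['|d|', '|6b|']

Walking the string: at [1:4] → '|d|'; at [5:9] → '|6b|'.
Since nothing is captured, `findall` lists the 2 matched substrings directly.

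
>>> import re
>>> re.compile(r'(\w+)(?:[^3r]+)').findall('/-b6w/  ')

['b6w']

Pattern: one or more of a word character (captured); then one or more of any character except [3r] (non-capturing group).
Scanning left to right: at [2:8] match 'b6w/  ', group 1 = 'b6w'.
Because there's exactly one group, `findall` drops the full match and keeps group 1 from the one hit.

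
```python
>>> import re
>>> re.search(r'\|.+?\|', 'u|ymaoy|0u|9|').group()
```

'|ymaoy|'

Unlike `match`, `search` isn't anchored — it looks for the pattern anywhere in the string.
The match spans [1:8] → '|ymaoy|'.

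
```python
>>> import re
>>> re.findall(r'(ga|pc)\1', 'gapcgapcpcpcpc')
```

['pc', 'pc']

A backreference is literal: `\1` must see the identical characters the first group matched.
Matches: at [6:10] match 'pcpc', group 1 = 'pc'; at [10:14] match 'pcpc', group 1 = 'pc'.
`findall` collects group 1 from each match (2 total).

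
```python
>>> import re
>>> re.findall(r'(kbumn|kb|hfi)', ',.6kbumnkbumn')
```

['kbumn', 'kbumn']

Branches in `(...|...)` are attempted left-to-right; the first branch that allows the whole pattern to succeed is taken.
`findall` collects group 1 from each match (2 total).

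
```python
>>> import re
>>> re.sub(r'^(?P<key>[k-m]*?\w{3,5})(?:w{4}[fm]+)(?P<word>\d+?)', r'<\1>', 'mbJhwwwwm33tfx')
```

'<mbJh>3tfx'

This matches anchored at the start of the string; then zero or more of a character in [k-m] (lazy), then 3 to 5 of a word character (captured as 'key'); then exactly 4 of the literal 'w', then one or more of one of [fm] (non-capturing group); then one or more of a digit (lazy) (captured as 'word').
A non-greedy quantifier consumes as few characters as it can — just enough that the remainder of the pattern still matches from where it stops; whatever follows it matches normally.
Matches: at [0:10] → 'mbJhwwwwm3'.
`\1` in the replacement pulls in group 1's text for each match.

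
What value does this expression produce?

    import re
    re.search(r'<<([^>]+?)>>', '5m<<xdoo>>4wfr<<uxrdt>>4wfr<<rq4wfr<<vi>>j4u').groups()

`re.search` scans for the first position where the pattern succeeds.
The match spans [2:10] → '<<xdoo>>'.
Captured: group 1 = 'xdoo'.

('xdoo',)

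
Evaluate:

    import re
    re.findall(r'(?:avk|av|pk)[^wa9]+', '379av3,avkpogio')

['av3,', 'avkpogio']

Matches: at [3:7] → 'av3,'; at [7:15] → 'avkpogio'.
`findall` yields the raw match text (2 of them) because the pattern has no groups.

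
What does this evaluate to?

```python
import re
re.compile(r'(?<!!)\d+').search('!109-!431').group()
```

'09'

`(?!…)`/`(?<!…)` only lets a position through if the neighbouring text does NOT match; no characters are consumed.
`search` walks the string left to right and returns the first match it finds.
The match spans [2:4] → '09'.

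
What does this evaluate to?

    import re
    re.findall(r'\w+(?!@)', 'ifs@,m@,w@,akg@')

The negative lookahead/lookbehind blocks any match where the forbidden context is present.
Walking the string: at [0:2] → 'if'; at [11:13] → 'ak'.
Since nothing is captured, `findall` lists the 2 matched substrings directly.

['if', 'ak']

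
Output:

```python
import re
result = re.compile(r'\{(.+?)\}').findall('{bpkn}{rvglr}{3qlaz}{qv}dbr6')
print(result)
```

['bpkn', 'rvglr', '3qlaz', 'qv']

Because the quantifier is non-greedy, it stops expanding at the earliest point where the rest of the pattern can succeed.
`findall` collects group 1 from each match (4 total).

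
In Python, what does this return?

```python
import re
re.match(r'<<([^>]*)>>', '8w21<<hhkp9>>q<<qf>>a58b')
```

None

With `match`, the pattern is implicitly anchored at the beginning.
Here the pattern fails at index 0, so the call returns None.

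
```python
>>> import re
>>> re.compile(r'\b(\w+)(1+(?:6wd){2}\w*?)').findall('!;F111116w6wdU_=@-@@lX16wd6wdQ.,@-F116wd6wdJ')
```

With the lazy modifier that quantifier settles for the fewest repetitions that let the rest of the pattern succeed (the atoms after it are unaffected and can still be greedy).
2 groups means each result is a tuple of 2 captured strings — 2 here.

[('lX', '16wd6wd'), ('F1', '16wd6wd')]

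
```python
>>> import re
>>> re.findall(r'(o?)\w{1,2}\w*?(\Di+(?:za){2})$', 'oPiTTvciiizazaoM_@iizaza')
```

The pattern matches optionally a literal 'o' (captured); then 1 to 2 of a word character, then zero or more of a word character (lazy); then a non-digit, then one or more of a literal 'i', then the literal 'za' repeated 2 times (captured); then anchored at the end.
With 2 capturing groups, `findall` returns a 2-tuple per match.

[('o', '@iizaza')]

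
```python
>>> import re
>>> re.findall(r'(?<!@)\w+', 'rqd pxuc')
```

The negative lookaround is zero-width — it rules out positions where the adjacent text would match, without consuming anything.
Since nothing is captured, `findall` lists the 2 matched substrings directly.

['rqd', 'pxuc']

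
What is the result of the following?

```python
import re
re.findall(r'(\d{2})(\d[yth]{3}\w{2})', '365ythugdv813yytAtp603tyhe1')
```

[('36', '5ythug'), ('81', '3yytAt'), ('60', '3tyhe1')]

This matches exactly 2 of a digit (captured); then a digit, then exactly 3 of one of [yth], then exactly 2 of a word character (captured).
2 groups means each result is a tuple of 2 captured strings — 3 here.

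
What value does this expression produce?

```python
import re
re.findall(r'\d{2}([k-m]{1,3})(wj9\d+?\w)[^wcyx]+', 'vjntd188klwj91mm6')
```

[('kl', 'wj91m')]

The pattern matches exactly 2 of a digit; then 1 to 3 of a character in [k-m] (captured); then the literal 'wj9', then one or more of a digit (lazy), then a word character (captured); then one or more of any character except [wcyx].
Matches: at [6:17] match '88klwj91mm6', groups = ('kl', 'wj91m').
`findall` packs the 2 group values into a tuple for every match.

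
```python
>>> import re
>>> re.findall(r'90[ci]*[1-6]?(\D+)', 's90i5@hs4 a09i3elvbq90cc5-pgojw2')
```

['@hs', '-pgojw']

This matches the literal '90', then zero or more of one of [ci], then optionally a character in [1-6]; then one or more of a non-digit (captured).
Matches: at [1:8] match '90i5@hs', group 1 = '@hs'; at [20:31] match '90cc5-pgojw', group 1 = '-pgojw'.
Because there's exactly one group, `findall` drops the full match and keeps group 1 from each hit.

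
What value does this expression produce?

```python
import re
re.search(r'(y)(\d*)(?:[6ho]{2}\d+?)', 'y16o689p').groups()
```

('y', '16')

The match spans [0:6] → 'y16o68'.
Captured: group 1 = 'y', group 2 = '16'.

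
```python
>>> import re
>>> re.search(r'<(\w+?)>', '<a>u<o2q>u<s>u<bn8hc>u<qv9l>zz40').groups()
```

('a',)

The match spans [0:3] → '<a>'.
Captured: group 1 = 'a'.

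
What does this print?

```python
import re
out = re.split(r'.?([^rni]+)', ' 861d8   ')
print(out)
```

['', '861d8   ', '']

Pattern: optionally any character; then one or more of any character except [rni] (captured).
Matches to split on: at [0:9] → ' 861d8   '.
With a capturing group present, the delimiter's captured portion is kept in the result list.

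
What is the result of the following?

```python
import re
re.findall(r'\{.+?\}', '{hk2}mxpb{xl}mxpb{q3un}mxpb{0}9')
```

['{hk2}', '{xl}', '{q3un}', '{0}']

A `+?`/`*?`/`{m,n}?` starts at its minimum and grows only as far as needed for what follows to match.
With no groups in the pattern, `findall` gives back each whole match — 4 here.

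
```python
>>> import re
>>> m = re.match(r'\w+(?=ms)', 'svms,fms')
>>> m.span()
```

`re.match` won't scan ahead — the pattern has to work from the very first character.
The match spans [0:2] → 'sv'.

(0, 2)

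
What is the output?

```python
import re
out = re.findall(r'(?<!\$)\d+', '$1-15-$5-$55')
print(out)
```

['15', '5']

Because the assertion is negative and zero-width, positions next to the forbidden text are skipped.
Scanning left to right: at [3:5] → '15'; at [11:12] → '5'.
With no groups in the pattern, `findall` gives back each whole match — 2 here.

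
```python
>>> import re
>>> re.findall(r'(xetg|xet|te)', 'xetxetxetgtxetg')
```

['xet', 'xet', 'xetg', 'xetg']

Branches in `(...|...)` are attempted left-to-right; the first branch that allows the whole pattern to succeed is taken.
One capturing group, so `findall` returns just the captured substring from each match — 4 in all.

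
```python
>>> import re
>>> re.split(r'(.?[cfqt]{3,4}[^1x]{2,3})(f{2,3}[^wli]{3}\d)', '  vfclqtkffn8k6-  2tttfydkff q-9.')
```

['  vfclqtkffn8k6-  ', '2tttfydk', 'ff q-9', '.']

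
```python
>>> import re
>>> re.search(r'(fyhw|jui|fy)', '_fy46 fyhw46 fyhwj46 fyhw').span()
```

The match spans [1:3] → 'fy'.

(1, 3)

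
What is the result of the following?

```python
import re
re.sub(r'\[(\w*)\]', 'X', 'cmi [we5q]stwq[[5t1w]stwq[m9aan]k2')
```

'cmi Xstwq[XstwqXk2'

Matches: at [4:10] → '[we5q]'; at [15:21] → '[5t1w]'; at [25:32] → '[m9aan]'.
Every occurrence is swapped for 'X'.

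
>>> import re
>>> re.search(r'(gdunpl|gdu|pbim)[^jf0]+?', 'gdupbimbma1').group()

'gdup'

The match spans [0:4] → 'gdup'.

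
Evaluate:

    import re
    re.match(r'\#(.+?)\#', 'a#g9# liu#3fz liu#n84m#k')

None

`re.match` won't scan ahead — the pattern has to work from the very first character.
Here the pattern fails at index 0, so the call returns None.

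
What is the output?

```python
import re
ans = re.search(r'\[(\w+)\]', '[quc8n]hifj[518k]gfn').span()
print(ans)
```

(0, 7)

`re.search` scans for the first position where the pattern succeeds.
The match spans [0:7] → '[quc8n]'.
Captured: group 1 = 'quc8n'.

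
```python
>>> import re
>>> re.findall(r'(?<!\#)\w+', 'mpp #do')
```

['mpp', 'o']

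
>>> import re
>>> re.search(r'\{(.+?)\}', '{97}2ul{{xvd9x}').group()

Because the quantifier is non-greedy, it stops expanding at the earliest point where the rest of the pattern can succeed.
The match spans [0:4] → '{97}'.

'{97}'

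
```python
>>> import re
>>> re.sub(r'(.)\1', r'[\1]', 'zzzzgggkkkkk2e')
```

'[z][z][g]g[k][k]k2e'

`\1` has to match the exact text group 1 already captured.
Each match is replaced using the text its own group 1 captured.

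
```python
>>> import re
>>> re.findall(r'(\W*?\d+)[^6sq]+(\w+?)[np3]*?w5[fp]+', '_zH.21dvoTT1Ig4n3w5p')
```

[('.21', '3')]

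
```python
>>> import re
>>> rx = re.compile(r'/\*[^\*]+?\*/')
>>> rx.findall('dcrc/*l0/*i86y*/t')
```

Walking the string: at [8:16] → '/*i86y*/'.
`findall` yields the raw match text (1 of them) because the pattern has no groups.

['/*i86y*/']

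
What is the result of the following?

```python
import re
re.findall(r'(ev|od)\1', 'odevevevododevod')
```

`\1` is not a pattern — it's the concrete string captured by group 1, re-applied verbatim.
Walking the string: at [2:6] match 'evev', group 1 = 'ev'; at [8:12] match 'odod', group 1 = 'od'.
`findall` collects group 1 from each match (2 total).

['ev', 'od']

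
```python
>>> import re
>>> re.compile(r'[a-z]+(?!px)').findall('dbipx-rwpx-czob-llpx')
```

['dbipx', 'rwpx', 'czob', 'llpx']

The negative lookahead/lookbehind blocks any match where the forbidden context is present.
Walking the string: at [0:5] → 'dbipx'; at [6:10] → 'rwpx'; at [11:15] → 'czob'; at [16:20] → 'llpx'.
With no groups in the pattern, `findall` gives back each whole match — 4 here.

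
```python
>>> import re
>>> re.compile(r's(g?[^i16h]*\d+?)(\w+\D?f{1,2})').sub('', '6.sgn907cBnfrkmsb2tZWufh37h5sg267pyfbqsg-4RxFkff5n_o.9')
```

'6.bq5n_o.9'

Every occurrence is swapped for ''.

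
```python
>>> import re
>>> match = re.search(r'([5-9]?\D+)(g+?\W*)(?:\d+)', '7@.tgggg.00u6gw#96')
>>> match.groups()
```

Pattern: optionally a character in [5-9], then one or more of a non-digit (captured); then one or more of a literal 'g' (lazy), then zero or more of a non-word character (captured); then one or more of a digit (non-capturing group).
`re.search` scans for the first position where the pattern succeeds.
The match spans [0:11] → '7@.tgggg.00'.
Captured: group 1 = '7@.tggg', group 2 = 'g.'.

('7@.tggg', 'g.')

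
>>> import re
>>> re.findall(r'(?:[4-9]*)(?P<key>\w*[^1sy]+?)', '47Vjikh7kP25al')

The pattern matches zero or more of a character in [4-9] (non-capturing group); then zero or more of a word character, then one or more of any character except [1sy] (lazy) (captured as 'key').
`findall` collects group 1 from the one match (1 total).

['Vjikh7kP25al']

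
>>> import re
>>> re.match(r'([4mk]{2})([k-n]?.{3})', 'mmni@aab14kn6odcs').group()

The pattern matches exactly 2 of one of [4mk] (captured); then optionally a character in [k-n], then exactly 3 of any character (captured).
With `match`, the pattern is implicitly anchored at the beginning.
The match spans [0:6] → 'mmni@a'.
Captured: group 1 = 'mm', group 2 = 'ni@a'.

'mmni@a'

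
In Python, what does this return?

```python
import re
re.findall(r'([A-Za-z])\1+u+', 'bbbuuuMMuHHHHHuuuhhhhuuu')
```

`\1` is not a pattern — it's the concrete string captured by group 1, re-applied verbatim.
With a single group, `findall` returns only what that group captured — 4 items.

['b', 'M', 'H', 'h']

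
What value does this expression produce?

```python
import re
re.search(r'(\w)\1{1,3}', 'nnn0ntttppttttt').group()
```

A backreference is literal: `\1` must see the identical characters the first group matched.
The match spans [0:3] → 'nnn'.

'nnn'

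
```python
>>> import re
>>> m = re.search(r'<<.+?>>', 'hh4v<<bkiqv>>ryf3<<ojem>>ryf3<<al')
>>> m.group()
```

The match spans [4:13] → '<<bkiqv>>'.

'<<bkiqv>>'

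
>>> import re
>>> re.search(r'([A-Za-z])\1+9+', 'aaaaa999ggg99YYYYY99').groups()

('a',)

The match spans [0:8] → 'aaaaa999'.
Captured: group 1 = 'a'.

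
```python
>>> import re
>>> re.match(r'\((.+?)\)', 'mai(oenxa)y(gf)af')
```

None

`match` is anchored at position 0; if the pattern doesn't fit there, it returns None.
Here the pattern fails at index 0, so the call returns None.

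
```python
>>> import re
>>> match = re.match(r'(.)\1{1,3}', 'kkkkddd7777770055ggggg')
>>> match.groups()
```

The match spans [0:4] → 'kkkk'.
Captured: group 1 = 'k'.

('k',)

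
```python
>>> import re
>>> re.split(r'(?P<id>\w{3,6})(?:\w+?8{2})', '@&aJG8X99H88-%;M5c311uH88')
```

['@&', 'aJG8X9', '-%;', 'M5c311', '']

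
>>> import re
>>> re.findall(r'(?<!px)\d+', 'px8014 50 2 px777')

`(?!…)`/`(?<!…)` only lets a position through if the neighbouring text does NOT match; no characters are consumed.
Matches: at [3:6] → '014'; at [7:9] → '50'; at [10:11] → '2'; at [15:17] → '77'.
Since nothing is captured, `findall` lists the 4 matched substrings directly.

['014', '50', '2', '77']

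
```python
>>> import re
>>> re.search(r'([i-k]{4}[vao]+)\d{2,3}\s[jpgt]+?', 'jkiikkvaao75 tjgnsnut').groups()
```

This matches exactly 4 of a character in [i-k], then one or more of one of [vao] (captured); then 2 to 3 of a digit, then whitespace; then one or more of one of [jpgt] (lazy).
With the lazy modifier that quantifier settles for the fewest repetitions that let the rest of the pattern succeed (the atoms after it are unaffected and can still be greedy).
`re.search` scans for the first position where the pattern succeeds.
The match spans [2:14] → 'iikkvaao75 t'.
Captured: group 1 = 'iikkvaao'.

('iikkvaao',)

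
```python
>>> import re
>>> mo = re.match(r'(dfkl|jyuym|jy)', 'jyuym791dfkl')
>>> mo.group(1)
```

'jyuym'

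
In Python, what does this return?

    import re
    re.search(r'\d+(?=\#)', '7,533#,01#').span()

(2, 5)

Lookahead/lookbehind check context without consuming it, so the matched span excludes the asserted characters.
`search` walks the string left to right and returns the first match it finds.
The match spans [2:5] → '533'.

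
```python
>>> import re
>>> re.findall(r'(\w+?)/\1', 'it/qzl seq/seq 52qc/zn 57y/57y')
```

The backreference `\1` re-matches whatever the first group consumed, character for character.
With a single group, `findall` returns only what that group captured — 2 items.

['seq', '57y']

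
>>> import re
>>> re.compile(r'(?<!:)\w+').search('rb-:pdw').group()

`(?!…)`/`(?<!…)` only lets a position through if the neighbouring text does NOT match; no characters are consumed.
`re.search` scans for the first position where the pattern succeeds.
The match spans [0:2] → 'rb'.

'rb'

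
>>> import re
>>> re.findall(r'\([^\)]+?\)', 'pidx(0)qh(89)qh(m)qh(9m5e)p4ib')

Scanning left to right: at [4:7] → '(0)'; at [9:13] → '(89)'; at [15:18] → '(m)'; at [20:26] → '(9m5e)'.
With no groups in the pattern, `findall` gives back each whole match — 4 here.

['(0)', '(89)', '(m)', '(9m5e)']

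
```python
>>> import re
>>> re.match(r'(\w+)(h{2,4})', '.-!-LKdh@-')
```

With `match`, the pattern is implicitly anchored at the beginning.
Here the pattern fails at index 0, so the call returns None.

None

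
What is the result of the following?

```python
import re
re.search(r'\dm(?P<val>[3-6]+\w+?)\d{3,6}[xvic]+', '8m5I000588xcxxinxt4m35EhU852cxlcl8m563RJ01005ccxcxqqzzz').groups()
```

This matches a digit, then the literal 'm'; then one or more of a character in [3-6], then one or more of a word character (lazy) (captured as 'val'); then 3 to 6 of a digit, then one or more of one of [xvic].
With the lazy modifier that quantifier settles for the fewest repetitions that let the rest of the pattern succeed (the atoms after it are unaffected and can still be greedy).
`re.search` scans for the first position where the pattern succeeds.
The match spans [0:15] → '8m5I000588xcxxi'.
Captured: group 1 = '5I'.

('5I',)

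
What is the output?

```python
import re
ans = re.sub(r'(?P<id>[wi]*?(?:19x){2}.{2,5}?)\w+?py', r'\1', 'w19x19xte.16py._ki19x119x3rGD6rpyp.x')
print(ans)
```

With the lazy modifier that quantifier settles for the fewest repetitions that let the rest of the pattern succeed (the atoms after it are unaffected and can still be greedy).
The replacement refers to a captured group, so each match is rewritten using its own captured text.

w19x19xte.._ki19x119x3rGD6rpyp.x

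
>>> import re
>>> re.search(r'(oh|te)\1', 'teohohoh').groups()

('oh',)

`\1` is not a pattern — it's the concrete string captured by group 1, re-applied verbatim.
`search` walks the string left to right and returns the first match it finds.
The match spans [2:6] → 'ohoh'.
Captured: group 1 = 'oh'.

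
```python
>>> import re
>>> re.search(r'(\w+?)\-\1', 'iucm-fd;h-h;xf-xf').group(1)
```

The match spans [8:11] → 'h-h'.
Captured: group 1 = 'h'.

'h'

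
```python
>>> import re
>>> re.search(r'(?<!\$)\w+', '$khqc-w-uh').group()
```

The negative lookaround is zero-width — it rules out positions where the adjacent text would match, without consuming anything.
The match spans [2:5] → 'hqc'.

'hqc'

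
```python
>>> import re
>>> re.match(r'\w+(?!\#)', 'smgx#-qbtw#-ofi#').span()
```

`(?!…)`/`(?<!…)` only lets a position through if the neighbouring text does NOT match; no characters are consumed.
`re.match` only tries the pattern at the start of the string.
The match spans [0:3] → 'smg'.

(0, 3)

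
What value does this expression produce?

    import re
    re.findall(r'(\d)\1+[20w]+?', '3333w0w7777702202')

`\1` has to match the exact text group 1 already captured.
Walking the string: at [0:5] match '3333w', group 1 = '3'; at [7:13] match '777770', group 1 = '7'; at [13:16] match '220', group 1 = '2'.
Because there's exactly one group, `findall` drops the full match and keeps group 1 from each hit.

['3', '7', '2']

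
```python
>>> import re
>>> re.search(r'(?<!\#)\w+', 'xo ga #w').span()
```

(0, 2)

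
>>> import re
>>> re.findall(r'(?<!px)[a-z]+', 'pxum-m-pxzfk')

['pxum', 'm', 'pxzfk']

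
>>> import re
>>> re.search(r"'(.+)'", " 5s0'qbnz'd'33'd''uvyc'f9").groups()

("qbnz'd'33'd''uvyc",)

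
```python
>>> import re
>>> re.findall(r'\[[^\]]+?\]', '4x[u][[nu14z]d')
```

['[u]', '[[nu14z]']

Matches: at [2:5] → '[u]'; at [5:13] → '[[nu14z]'.
No capturing groups, so `findall` returns the 2 full match strings.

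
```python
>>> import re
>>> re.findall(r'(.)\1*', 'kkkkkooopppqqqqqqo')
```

['k', 'o', 'p', 'q', 'o']

The backreference `\1` re-matches whatever the first group consumed, character for character.
Scanning left to right: at [0:5] match 'kkkkk', group 1 = 'k'; at [5:8] match 'ooo', group 1 = 'o'; at [8:11] match 'ppp', group 1 = 'p'; at [11:17] match 'qqqqqq', group 1 = 'q'; at [17:18] match 'o', group 1 = 'o'.
`findall` collects group 1 from each match (5 total).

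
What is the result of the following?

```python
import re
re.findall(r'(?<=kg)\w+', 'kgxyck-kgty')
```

['xyck', 'ty']

The lookaround is zero-width — it requires the adjacent text to match without consuming it, so the asserted text isn't part of the match.
`findall` yields the raw match text (2 of them) because the pattern has no groups.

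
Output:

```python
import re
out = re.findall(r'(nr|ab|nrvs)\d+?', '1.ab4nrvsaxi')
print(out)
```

Because there's exactly one group, `findall` drops the full match and keeps group 1 from the one hit.

['ab']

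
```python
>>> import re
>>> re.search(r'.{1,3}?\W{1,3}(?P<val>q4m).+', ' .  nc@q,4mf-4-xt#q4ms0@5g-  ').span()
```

(14, 29)

The pattern matches 1 to 3 of any character (lazy), then 1 to 3 of a non-word character; then a literal 'q', then the literal '4m' (captured as 'val'); then one or more of any character.
`search` walks the string left to right and returns the first match it finds.
The match spans [14:29] → '-xt#q4ms0@5g-  '.
Captured: group 1 = 'q4m'.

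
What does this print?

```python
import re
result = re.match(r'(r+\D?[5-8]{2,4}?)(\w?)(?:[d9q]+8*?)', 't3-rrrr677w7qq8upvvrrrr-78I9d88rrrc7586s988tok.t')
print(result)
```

The pattern matches one or more of the literal 'r', then optionally a non-digit, then 2 to 4 of a character in [5-8] (lazy) (captured); then optionally a word character (captured); then one or more of one of [d9q], then zero or more of a literal '8' (lazy) (non-capturing group).
`match` is anchored at position 0; if the pattern doesn't fit there, it returns None.
Here the pattern fails at index 0, so the call returns None.

None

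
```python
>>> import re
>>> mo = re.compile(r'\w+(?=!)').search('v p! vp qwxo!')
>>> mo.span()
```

Lookahead/lookbehind check context without consuming it, so the matched span excludes the asserted characters.
`re.search` scans for the first position where the pattern succeeds.
The match spans [2:3] → 'p'.

(2, 3)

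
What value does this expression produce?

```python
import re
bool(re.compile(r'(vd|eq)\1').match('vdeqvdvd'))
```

False

With `match`, the pattern is implicitly anchored at the beginning.
Here position 0 doesn't satisfy it, so the call returns None, and `bool(None)` is False.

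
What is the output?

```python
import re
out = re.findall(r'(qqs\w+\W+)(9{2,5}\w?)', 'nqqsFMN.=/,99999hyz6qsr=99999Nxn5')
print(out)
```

This matches the literal 'qqs', then one or more of a word character, then one or more of a non-word character (captured); then 2 to 5 of a literal '9', then optionally a word character (captured).
Matches: at [1:17] match 'qqsFMN.=/,99999h', groups = ('qqsFMN.=/,', '99999h').
2 groups means the one result is a tuple of 2 captured strings — 1 here.

[('qqsFMN.=/,', '99999h')]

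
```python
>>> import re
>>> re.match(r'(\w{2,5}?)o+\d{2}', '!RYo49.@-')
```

None

With `match`, the pattern is implicitly anchored at the beginning.
Here position 0 doesn't satisfy it, so the call returns None.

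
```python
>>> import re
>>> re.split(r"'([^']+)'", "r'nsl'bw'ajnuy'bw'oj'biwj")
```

`re.split` interleaves the captured-group text with the surrounding fragments.

['r', 'nsl', 'bw', 'ajnuy', 'bw', 'oj', 'biwj']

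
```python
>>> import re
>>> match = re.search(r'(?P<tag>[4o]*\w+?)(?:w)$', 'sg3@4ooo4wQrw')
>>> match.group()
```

'4ooo4wQrw'

This matches zero or more of one of [4o], then one or more of a word character (lazy) (captured as 'tag'); then a literal 'w' (non-capturing group); then anchored at the end.
Unlike `match`, `search` isn't anchored — it looks for the pattern anywhere in the string.
The match spans [4:13] → '4ooo4wQrw'.
Captured: group 1 = '4ooo4wQr'.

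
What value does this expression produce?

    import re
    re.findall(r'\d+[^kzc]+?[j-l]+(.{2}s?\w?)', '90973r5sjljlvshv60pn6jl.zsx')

['vsh', '.zsx']

The pattern matches one or more of a digit, then one or more of any character except [kzc] (lazy), then one or more of a character in [j-l]; then exactly 2 of any character, then optionally a literal 's', then optionally a word character (captured).
The `?` after the quantifier makes it lazy — it takes as little as possible before letting the rest of the pattern try.
Matches: at [0:15] match '90973r5sjljlvsh', group 1 = 'vsh'; at [16:27] match '60pn6jl.zsx', group 1 = '.zsx'.
One capturing group, so `findall` returns just the captured substring from each match — 2 in all.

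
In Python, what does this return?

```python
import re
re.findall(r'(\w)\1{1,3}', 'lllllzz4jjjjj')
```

['l', 'z', 'j']

`\1` is not a pattern — it's the concrete string captured by group 1, re-applied verbatim.
With a single group, `findall` returns only what that group captured — 3 items.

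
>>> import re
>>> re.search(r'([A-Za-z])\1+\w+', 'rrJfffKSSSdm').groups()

('r',)

The backreference `\1` re-matches whatever the first group consumed, character for character.
Unlike `match`, `search` isn't anchored — it looks for the pattern anywhere in the string.
The match spans [0:12] → 'rrJfffKSSSdm'.
Captured: group 1 = 'r'.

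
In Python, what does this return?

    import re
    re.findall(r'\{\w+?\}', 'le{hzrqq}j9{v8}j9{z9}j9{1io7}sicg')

Walking the string: at [2:9] → '{hzrqq}'; at [11:15] → '{v8}'; at [17:21] → '{z9}'; at [23:29] → '{1io7}'.
With no groups in the pattern, `findall` gives back each whole match — 4 here.

['{hzrqq}', '{v8}', '{z9}', '{1io7}']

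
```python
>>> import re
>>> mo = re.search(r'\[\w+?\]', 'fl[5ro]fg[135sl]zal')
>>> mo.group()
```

`re.search` scans for the first position where the pattern succeeds.
The match spans [2:7] → '[5ro]'.

'[5ro]'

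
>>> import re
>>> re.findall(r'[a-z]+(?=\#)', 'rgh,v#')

['v']

The positive lookaround only admits positions where the adjacent text matches; those characters stay outside the span.
With no groups in the pattern, `findall` gives back each whole match — 1 here.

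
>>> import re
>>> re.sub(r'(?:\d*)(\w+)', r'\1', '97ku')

The pattern matches zero or more of a digit (non-capturing group); then one or more of a word character (captured).
Matches: at [0:4] → '97ku'.
Each match is replaced using the text its own group 1 captured.

'ku'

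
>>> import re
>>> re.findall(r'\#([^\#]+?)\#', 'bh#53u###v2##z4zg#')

Walking the string: at [2:7] match '#53u#', group 1 = '53u'; at [8:12] match '#v2#', group 1 = 'v2'; at [12:18] match '#z4zg#', group 1 = 'z4zg'.
Because there's exactly one group, `findall` drops the full match and keeps group 1 from each hit.

['53u', 'v2', 'z4zg']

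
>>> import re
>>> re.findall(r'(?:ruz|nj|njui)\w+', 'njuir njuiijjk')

No capturing groups, so `findall` returns the 2 full match strings.

['njuir', 'njuiijjk']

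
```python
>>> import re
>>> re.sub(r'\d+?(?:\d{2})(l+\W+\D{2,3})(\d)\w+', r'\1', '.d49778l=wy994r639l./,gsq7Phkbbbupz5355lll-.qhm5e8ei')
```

Each match is replaced using the text its own group 1 captured.

'.dl=wy./,gsq7Phkbbbupzlll-.qhm'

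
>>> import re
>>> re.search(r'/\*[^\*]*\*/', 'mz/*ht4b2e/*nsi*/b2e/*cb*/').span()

Unlike `match`, `search` isn't anchored — it looks for the pattern anywhere in the string.
The match spans [10:17] → '/*nsi*/'.

(10, 17)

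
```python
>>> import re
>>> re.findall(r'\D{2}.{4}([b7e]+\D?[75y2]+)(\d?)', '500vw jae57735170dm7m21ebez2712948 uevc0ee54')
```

[('77', '3'), ('ebez27', '1'), ('ee5', '4')]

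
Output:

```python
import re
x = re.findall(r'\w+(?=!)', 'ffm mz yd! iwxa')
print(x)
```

['yd']

The lookaround is zero-width — it requires the adjacent text to match without consuming it, so the asserted text isn't part of the match.
`findall` yields the raw match text (1 of them) because the pattern has no groups.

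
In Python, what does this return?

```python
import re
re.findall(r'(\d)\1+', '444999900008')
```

A backreference is literal: `\1` must see the identical characters the first group matched.
Matches: at [0:3] match '444', group 1 = '4'; at [3:7] match '9999', group 1 = '9'; at [7:11] match '0000', group 1 = '0'.
Because there's exactly one group, `findall` drops the full match and keeps group 1 from each hit.

['4', '9', '0']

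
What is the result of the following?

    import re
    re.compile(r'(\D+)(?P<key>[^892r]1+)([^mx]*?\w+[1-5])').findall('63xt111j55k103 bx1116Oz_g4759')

The pattern matches one or more of a non-digit (captured); then any character except [892r], then one or more of the literal '1' (captured as 'key'); then zero or more of any character except [mx] (lazy), then one or more of a word character, then a character in [1-5] (captured).
A `+?`/`*?`/`{m,n}?` starts at its minimum and grows only as far as needed for what follows to match.
Walking the string: at [2:14] match 'xt111j55k103', groups = ('xt', '111', 'j55k103'); at [14:28] match ' bx1116Oz_g475', groups = (' bx', '111', '6Oz_g475').
Multiple groups make `findall` return tuples — one 3-tuple for each match.

[('xt', '111', 'j55k103'), (' bx', '111', '6Oz_g475')]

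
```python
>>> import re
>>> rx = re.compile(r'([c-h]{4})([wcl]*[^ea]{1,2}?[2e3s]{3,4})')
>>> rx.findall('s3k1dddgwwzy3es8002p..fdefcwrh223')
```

2 groups means each result is a tuple of 2 captured strings — 2 here.

[('dddg', 'wwzy3es'), ('fdef', 'cwrh223')]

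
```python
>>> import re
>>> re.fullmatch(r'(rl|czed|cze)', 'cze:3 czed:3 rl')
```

`re.fullmatch` is like wrapping the pattern in `^…$` (in single-line mode).
Here there's no way to consume every character, so the call returns None.

None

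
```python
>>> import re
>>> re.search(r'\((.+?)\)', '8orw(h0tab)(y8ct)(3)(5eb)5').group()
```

With the lazy modifier that quantifier settles for the fewest repetitions that let the rest of the pattern succeed (the atoms after it are unaffected and can still be greedy).
The match spans [4:11] → '(h0tab)'.

'(h0tab)'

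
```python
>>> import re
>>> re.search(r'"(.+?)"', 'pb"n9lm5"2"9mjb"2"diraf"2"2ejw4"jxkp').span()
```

(2, 9)

Unlike `match`, `search` isn't anchored — it looks for the pattern anywhere in the string.
The match spans [2:9] → '"n9lm5"'.
Captured: group 1 = 'n9lm5'.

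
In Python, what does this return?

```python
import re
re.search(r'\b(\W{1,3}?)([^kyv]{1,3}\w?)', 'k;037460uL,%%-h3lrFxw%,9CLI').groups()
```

(';', '0374')

Pattern: a word boundary (`\b`, zero-width); then 1 to 3 of a non-word character (lazy) (captured); then 1 to 3 of any character except [kyv], then optionally a word character (captured).
`re.search` tries every starting position until one works.
The match spans [1:6] → ';0374'.
Captured: group 1 = ';', group 2 = '0374'.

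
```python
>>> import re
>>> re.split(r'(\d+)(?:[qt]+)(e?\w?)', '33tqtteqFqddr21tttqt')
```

['', '33', 'eq', 'Fqddr', '21', '', '']

This matches one or more of a digit (captured); then one or more of one of [qt] (non-capturing group); then optionally a literal 'e', then optionally a word character (captured).
Matches to split on: at [0:8] → '33tqtteq'; at [13:20] → '21tttqt'.
Because the pattern has a capturing group, `split` also inserts each captured text between the pieces.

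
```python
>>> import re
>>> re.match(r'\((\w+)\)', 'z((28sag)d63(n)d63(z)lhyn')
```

With `match`, the pattern is implicitly anchored at the beginning.
Here the string doesn't start with a match, so the call returns None.

None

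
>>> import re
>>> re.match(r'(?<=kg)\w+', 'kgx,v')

`match` is anchored at position 0; if the pattern doesn't fit there, it returns None.
Here the pattern fails at index 0, so the call returns None.

None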